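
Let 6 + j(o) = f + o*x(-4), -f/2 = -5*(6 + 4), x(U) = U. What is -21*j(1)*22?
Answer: -41580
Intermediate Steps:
f = 100 (f = -(-10)*(6 + 4) = -(-10)*10 = -2*(-50) = 100)
j(o) = 94 - 4*o (j(o) = -6 + (100 + o*(-4)) = -6 + (100 - 4*o) = 94 - 4*o)
-21*j(1)*22 = -21*(94 - 4*1)*22 = -21*(94 - 4)*22 = -21*90*22 = -1890*22 = -41580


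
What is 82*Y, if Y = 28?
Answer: 2296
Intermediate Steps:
82*Y = 82*28 = 2296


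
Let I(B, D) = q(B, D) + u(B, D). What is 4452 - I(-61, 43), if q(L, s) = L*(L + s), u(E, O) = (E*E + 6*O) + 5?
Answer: -630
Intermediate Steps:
u(E, O) = 5 + E**2 + 6*O (u(E, O) = (E**2 + 6*O) + 5 = 5 + E**2 + 6*O)
I(B, D) = 5 + B**2 + 6*D + B*(B + D) (I(B, D) = B*(B + D) + (5 + B**2 + 6*D) = 5 + B**2 + 6*D + B*(B + D))
4452 - I(-61, 43) = 4452 - (5 + (-61)**2 + 6*43 - 61*(-61 + 43)) = 4452 - (5 + 3721 + 258 - 61*(-18)) = 4452 - (5 + 3721 + 258 + 1098) = 4452 - 1*5082 = 4452 - 5082 = -630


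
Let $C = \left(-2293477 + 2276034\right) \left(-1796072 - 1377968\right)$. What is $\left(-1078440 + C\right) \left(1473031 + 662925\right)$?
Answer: $118254429931223680$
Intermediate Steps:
$C = 55364779720$ ($C = \left(-17443\right) \left(-3174040\right) = 55364779720$)
$\left(-1078440 + C\right) \left(1473031 + 662925\right) = \left(-1078440 + 55364779720\right) \left(1473031 + 662925\right) = 55363701280 \cdot 2135956 = 118254429931223680$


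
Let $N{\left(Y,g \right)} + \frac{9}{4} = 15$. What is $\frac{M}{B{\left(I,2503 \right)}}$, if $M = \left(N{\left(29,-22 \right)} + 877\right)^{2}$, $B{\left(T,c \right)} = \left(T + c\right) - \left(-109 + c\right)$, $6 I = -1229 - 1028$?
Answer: $- \frac{37999443}{12824} \approx -2963.1$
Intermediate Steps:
$N{\left(Y,g \right)} = \frac{51}{4}$ ($N{\left(Y,g \right)} = - \frac{9}{4} + 15 = \frac{51}{4}$)
$I = - \frac{2257}{6}$ ($I = \frac{-1229 - 1028}{6} = \frac{1}{6} \left(-2257\right) = - \frac{2257}{6} \approx -376.17$)
$B{\left(T,c \right)} = 109 + T$
$M = \frac{12666481}{16}$ ($M = \left(\frac{51}{4} + 877\right)^{2} = \left(\frac{3559}{4}\right)^{2} = \frac{12666481}{16} \approx 7.9166 \cdot 10^{5}$)
$\frac{M}{B{\left(I,2503 \right)}} = \frac{12666481}{16 \left(109 - \frac{2257}{6}\right)} = \frac{12666481}{16 \left(- \frac{1603}{6}\right)} = \frac{12666481}{16} \left(- \frac{6}{1603}\right) = - \frac{37999443}{12824}$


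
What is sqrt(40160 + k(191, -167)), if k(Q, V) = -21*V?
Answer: sqrt(43667) ≈ 208.97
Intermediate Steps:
sqrt(40160 + k(191, -167)) = sqrt(40160 - 21*(-167)) = sqrt(40160 + 3507) = sqrt(43667)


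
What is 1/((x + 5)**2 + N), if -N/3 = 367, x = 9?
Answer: -1/905 ≈ -0.0011050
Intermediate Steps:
N = -1101 (N = -3*367 = -1101)
1/((x + 5)**2 + N) = 1/((9 + 5)**2 - 1101) = 1/(14**2 - 1101) = 1/(196 - 1101) = 1/(-905) = -1/905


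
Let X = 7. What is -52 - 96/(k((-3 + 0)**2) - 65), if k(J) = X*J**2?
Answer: -13100/251 ≈ -52.191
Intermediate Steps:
k(J) = 7*J**2
-52 - 96/(k((-3 + 0)**2) - 65) = -52 - 96/(7*((-3 + 0)**2)**2 - 65) = -52 - 96/(7*((-3)**2)**2 - 65) = -52 - 96/(7*9**2 - 65) = -52 - 96/(7*81 - 65) = -52 - 96/(567 - 65) = -52 - 96/502 = -52 - 96*1/502 = -52 - 48/251 = -13100/251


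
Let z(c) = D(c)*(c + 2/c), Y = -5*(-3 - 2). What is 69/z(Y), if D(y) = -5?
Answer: -115/209 ≈ -0.55024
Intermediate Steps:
Y = 25 (Y = -5*(-5) = 25)
z(c) = -10/c - 5*c (z(c) = -5*(c + 2/c) = -10/c - 5*c)
69/z(Y) = 69/(-10/25 - 5*25) = 69/(-10*1/25 - 125) = 69/(-⅖ - 125) = 69/(-627/5) = 69*(-5/627) = -115/209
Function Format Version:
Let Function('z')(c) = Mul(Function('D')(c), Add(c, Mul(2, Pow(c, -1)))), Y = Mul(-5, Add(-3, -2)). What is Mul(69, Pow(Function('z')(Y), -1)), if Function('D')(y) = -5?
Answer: Rational(-115, 209) ≈ -0.55024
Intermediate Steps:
Y = 25 (Y = Mul(-5, -5) = 25)
Function('z')(c) = Add(Mul(-10, Pow(c, -1)), Mul(-5, c)) (Function('z')(c) = Mul(-5, Add(c, Mul(2, Pow(c, -1)))) = Add(Mul(-10, Pow(c, -1)), Mul(-5, c)))
Mul(69, Pow(Function('z')(Y), -1)) = Mul(69, Pow(Add(Mul(-10, Pow(25, -1)), Mul(-5, 25)), -1)) = Mul(69, Pow(Add(Mul(-10, Rational(1, 25)), -125), -1)) = Mul(69, Pow(Add(Rational(-2, 5), -125), -1)) = Mul(69, Pow(Rational(-627, 5), -1)) = Mul(69, Rational(-5, 627)) = Rational(-115, 209)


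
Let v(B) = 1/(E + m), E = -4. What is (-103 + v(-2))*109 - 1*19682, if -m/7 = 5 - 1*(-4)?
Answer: -2071012/67 ≈ -30911.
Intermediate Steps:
m = -63 (m = -7*(5 - 1*(-4)) = -7*(5 + 4) = -7*9 = -63)
v(B) = -1/67 (v(B) = 1/(-4 - 63) = 1/(-67) = -1/67)
(-103 + v(-2))*109 - 1*19682 = (-103 - 1/67)*109 - 1*19682 = -6902/67*109 - 19682 = -752318/67 - 19682 = -2071012/67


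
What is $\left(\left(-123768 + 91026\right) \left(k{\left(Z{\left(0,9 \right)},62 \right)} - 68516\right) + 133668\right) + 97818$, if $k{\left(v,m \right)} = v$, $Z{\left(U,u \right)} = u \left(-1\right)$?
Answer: $2243877036$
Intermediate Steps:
$Z{\left(U,u \right)} = - u$
$\left(\left(-123768 + 91026\right) \left(k{\left(Z{\left(0,9 \right)},62 \right)} - 68516\right) + 133668\right) + 97818 = \left(\left(-123768 + 91026\right) \left(\left(-1\right) 9 - 68516\right) + 133668\right) + 97818 = \left(- 32742 \left(-9 - 68516\right) + 133668\right) + 97818 = \left(\left(-32742\right) \left(-68525\right) + 133668\right) + 97818 = \left(2243645550 + 133668\right) + 97818 = 2243779218 + 97818 = 2243877036$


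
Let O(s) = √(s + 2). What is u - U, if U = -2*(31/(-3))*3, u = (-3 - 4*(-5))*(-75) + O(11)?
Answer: -1337 + √13 ≈ -1333.4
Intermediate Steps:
O(s) = √(2 + s)
u = -1275 + √13 (u = (-3 - 4*(-5))*(-75) + √(2 + 11) = (-3 + 20)*(-75) + √13 = 17*(-75) + √13 = -1275 + √13 ≈ -1271.4)
U = 62 (U = -2*(31*(-⅓))*3 = -2*(-31/3)*3 = -(-62)*3/3 = -1*(-62) = 62)
u - U = (-1275 + √13) - 1*62 = (-1275 + √13) - 62 = -1337 + √13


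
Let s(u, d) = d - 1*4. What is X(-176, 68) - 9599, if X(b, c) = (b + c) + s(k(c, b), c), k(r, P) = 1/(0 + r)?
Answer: -9643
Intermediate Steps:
k(r, P) = 1/r
s(u, d) = -4 + d (s(u, d) = d - 4 = -4 + d)
X(b, c) = -4 + b + 2*c (X(b, c) = (b + c) + (-4 + c) = -4 + b + 2*c)
X(-176, 68) - 9599 = (-4 - 176 + 2*68) - 9599 = (-4 - 176 + 136) - 9599 = -44 - 9599 = -9643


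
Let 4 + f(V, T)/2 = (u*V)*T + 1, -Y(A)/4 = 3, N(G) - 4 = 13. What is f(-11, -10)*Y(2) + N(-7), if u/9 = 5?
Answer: -118711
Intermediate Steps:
u = 45 (u = 9*5 = 45)
N(G) = 17 (N(G) = 4 + 13 = 17)
Y(A) = -12 (Y(A) = -4*3 = -12)
f(V, T) = -6 + 90*T*V (f(V, T) = -8 + 2*((45*V)*T + 1) = -8 + 2*(45*T*V + 1) = -8 + 2*(1 + 45*T*V) = -8 + (2 + 90*T*V) = -6 + 90*T*V)
f(-11, -10)*Y(2) + N(-7) = (-6 + 90*(-10)*(-11))*(-12) + 17 = (-6 + 9900)*(-12) + 17 = 9894*(-12) + 17 = -118728 + 17 = -118711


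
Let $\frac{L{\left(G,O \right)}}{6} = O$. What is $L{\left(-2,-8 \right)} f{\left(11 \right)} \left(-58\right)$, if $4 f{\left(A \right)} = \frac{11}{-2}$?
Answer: $-3828$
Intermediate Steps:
$L{\left(G,O \right)} = 6 O$
$f{\left(A \right)} = - \frac{11}{8}$ ($f{\left(A \right)} = \frac{11 \frac{1}{-2}}{4} = \frac{11 \left(- \frac{1}{2}\right)}{4} = \frac{1}{4} \left(- \frac{11}{2}\right) = - \frac{11}{8}$)
$L{\left(-2,-8 \right)} f{\left(11 \right)} \left(-58\right) = 6 \left(-8\right) \left(- \frac{11}{8}\right) \left(-58\right) = \left(-48\right) \left(- \frac{11}{8}\right) \left(-58\right) = 66 \left(-58\right) = -3828$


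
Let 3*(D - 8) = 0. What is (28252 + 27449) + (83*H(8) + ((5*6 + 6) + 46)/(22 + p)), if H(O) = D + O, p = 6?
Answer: 798447/14 ≈ 57032.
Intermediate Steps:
D = 8 (D = 8 + (⅓)*0 = 8 + 0 = 8)
H(O) = 8 + O
(28252 + 27449) + (83*H(8) + ((5*6 + 6) + 46)/(22 + p)) = (28252 + 27449) + (83*(8 + 8) + ((5*6 + 6) + 46)/(22 + 6)) = 55701 + (83*16 + ((30 + 6) + 46)/28) = 55701 + (1328 + (36 + 46)*(1/28)) = 55701 + (1328 + 82*(1/28)) = 55701 + (1328 + 41/14) = 55701 + 18633/14 = 798447/14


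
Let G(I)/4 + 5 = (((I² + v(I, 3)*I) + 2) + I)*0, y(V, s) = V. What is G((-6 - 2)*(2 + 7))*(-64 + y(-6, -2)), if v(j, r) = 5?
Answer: 1400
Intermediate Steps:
G(I) = -20 (G(I) = -20 + 4*((((I² + 5*I) + 2) + I)*0) = -20 + 4*(((2 + I² + 5*I) + I)*0) = -20 + 4*((2 + I² + 6*I)*0) = -20 + 4*0 = -20 + 0 = -20)
G((-6 - 2)*(2 + 7))*(-64 + y(-6, -2)) = -20*(-64 - 6) = -20*(-70) = 1400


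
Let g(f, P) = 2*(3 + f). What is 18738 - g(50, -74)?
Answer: 18632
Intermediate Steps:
g(f, P) = 6 + 2*f
18738 - g(50, -74) = 18738 - (6 + 2*50) = 18738 - (6 + 100) = 18738 - 1*106 = 18738 - 106 = 18632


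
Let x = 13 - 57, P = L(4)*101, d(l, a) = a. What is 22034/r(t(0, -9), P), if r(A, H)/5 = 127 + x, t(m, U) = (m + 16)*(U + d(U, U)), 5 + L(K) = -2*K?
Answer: 22034/415 ≈ 53.094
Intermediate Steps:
L(K) = -5 - 2*K
t(m, U) = 2*U*(16 + m) (t(m, U) = (m + 16)*(U + U) = (16 + m)*(2*U) = 2*U*(16 + m))
P = -1313 (P = (-5 - 2*4)*101 = (-5 - 8)*101 = -13*101 = -1313)
x = -44
r(A, H) = 415 (r(A, H) = 5*(127 - 44) = 5*83 = 415)
22034/r(t(0, -9), P) = 22034/415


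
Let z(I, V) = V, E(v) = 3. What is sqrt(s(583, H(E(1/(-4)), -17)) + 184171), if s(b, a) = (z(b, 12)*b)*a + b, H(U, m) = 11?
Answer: sqrt(261710) ≈ 511.58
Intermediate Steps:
s(b, a) = b + 12*a*b (s(b, a) = (12*b)*a + b = 12*a*b + b = b + 12*a*b)
sqrt(s(583, H(E(1/(-4)), -17)) + 184171) = sqrt(583*(1 + 12*11) + 184171) = sqrt(583*(1 + 132) + 184171) = sqrt(583*133 + 184171) = sqrt(77539 + 184171) = sqrt(261710)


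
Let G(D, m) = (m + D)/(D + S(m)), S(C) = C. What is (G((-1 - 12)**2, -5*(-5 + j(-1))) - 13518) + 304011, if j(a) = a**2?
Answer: 290494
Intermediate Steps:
G(D, m) = 1 (G(D, m) = (m + D)/(D + m) = (D + m)/(D + m) = 1)
(G((-1 - 12)**2, -5*(-5 + j(-1))) - 13518) + 304011 = (1 - 13518) + 304011 = -13517 + 304011 = 290494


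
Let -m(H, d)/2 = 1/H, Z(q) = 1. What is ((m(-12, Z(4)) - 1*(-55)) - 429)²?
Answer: 5031049/36 ≈ 1.3975e+5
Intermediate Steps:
m(H, d) = -2/H
((m(-12, Z(4)) - 1*(-55)) - 429)² = ((-2/(-12) - 1*(-55)) - 429)² = ((-2*(-1/12) + 55) - 429)² = ((⅙ + 55) - 429)² = (331/6 - 429)² = (-2243/6)² = 5031049/36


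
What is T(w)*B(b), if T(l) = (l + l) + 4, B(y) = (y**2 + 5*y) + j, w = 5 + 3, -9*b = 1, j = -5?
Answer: -8980/81 ≈ -110.86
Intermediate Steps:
b = -1/9 (b = -1/9*1 = -1/9 ≈ -0.11111)
w = 8
B(y) = -5 + y**2 + 5*y (B(y) = (y**2 + 5*y) - 5 = -5 + y**2 + 5*y)
T(l) = 4 + 2*l (T(l) = 2*l + 4 = 4 + 2*l)
T(w)*B(b) = (4 + 2*8)*(-5 + (-1/9)**2 + 5*(-1/9)) = (4 + 16)*(-5 + 1/81 - 5/9) = 20*(-449/81) = -8980/81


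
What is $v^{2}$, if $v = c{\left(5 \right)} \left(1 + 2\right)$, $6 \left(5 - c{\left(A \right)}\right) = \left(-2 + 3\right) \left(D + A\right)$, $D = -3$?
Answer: $196$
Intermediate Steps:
$c{\left(A \right)} = \frac{11}{2} - \frac{A}{6}$ ($c{\left(A \right)} = 5 - \frac{\left(-2 + 3\right) \left(-3 + A\right)}{6} = 5 - \frac{1 \left(-3 + A\right)}{6} = 5 - \frac{-3 + A}{6} = 5 - \left(- \frac{1}{2} + \frac{A}{6}\right) = \frac{11}{2} - \frac{A}{6}$)
$v = 14$ ($v = \left(\frac{11}{2} - \frac{5}{6}\right) \left(1 + 2\right) = \left(\frac{11}{2} - \frac{5}{6}\right) 3 = \frac{14}{3} \cdot 3 = 14$)
$v^{2} = 14^{2} = 196$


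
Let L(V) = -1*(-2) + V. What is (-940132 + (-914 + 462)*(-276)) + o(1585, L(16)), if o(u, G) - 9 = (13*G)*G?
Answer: -811159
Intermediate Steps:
L(V) = 2 + V
o(u, G) = 9 + 13*G**2 (o(u, G) = 9 + (13*G)*G = 9 + 13*G**2)
(-940132 + (-914 + 462)*(-276)) + o(1585, L(16)) = (-940132 + (-914 + 462)*(-276)) + (9 + 13*(2 + 16)**2) = (-940132 - 452*(-276)) + (9 + 13*18**2) = (-940132 + 124752) + (9 + 13*324) = -815380 + (9 + 4212) = -815380 + 4221 = -811159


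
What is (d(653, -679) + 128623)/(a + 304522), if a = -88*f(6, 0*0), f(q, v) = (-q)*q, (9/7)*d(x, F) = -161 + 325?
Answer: 231751/553842 ≈ 0.41844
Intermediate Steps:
d(x, F) = 1148/9 (d(x, F) = 7*(-161 + 325)/9 = (7/9)*164 = 1148/9)
f(q, v) = -q²
a = 3168 (a = -(-88)*6² = -(-88)*36 = -88*(-36) = 3168)
(d(653, -679) + 128623)/(a + 304522) = (1148/9 + 128623)/(3168 + 304522) = (1158755/9)/307690 = (1158755/9)*(1/307690) = 231751/553842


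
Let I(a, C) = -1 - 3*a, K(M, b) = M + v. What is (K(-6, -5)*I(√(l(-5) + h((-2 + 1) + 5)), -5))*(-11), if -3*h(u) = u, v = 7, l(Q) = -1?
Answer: 11 + 11*I*√21 ≈ 11.0 + 50.408*I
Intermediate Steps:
h(u) = -u/3
K(M, b) = 7 + M (K(M, b) = M + 7 = 7 + M)
(K(-6, -5)*I(√(l(-5) + h((-2 + 1) + 5)), -5))*(-11) = ((7 - 6)*(-1 - 3*√(-1 - ((-2 + 1) + 5)/3)))*(-11) = (1*(-1 - 3*√(-1 - (-1 + 5)/3)))*(-11) = (1*(-1 - 3*√(-1 - ⅓*4)))*(-11) = (1*(-1 - 3*√(-1 - 4/3)))*(-11) = (1*(-1 - I*√21))*(-11) = (-1 - I*√21)*(-11) = 11 + 11*I*√21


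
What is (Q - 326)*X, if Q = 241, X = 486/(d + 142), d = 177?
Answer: -41310/319 ≈ -129.50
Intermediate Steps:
X = 486/319 (X = 486/(177 + 142) = 486/319 ≈ 1.5235)
(Q - 326)*X = (241 - 326)*(486/319) = -85*486/319 = -41310/319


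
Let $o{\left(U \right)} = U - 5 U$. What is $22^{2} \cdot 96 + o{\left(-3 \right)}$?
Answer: $46476$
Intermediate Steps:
$o{\left(U \right)} = - 4 U$
$22^{2} \cdot 96 + o{\left(-3 \right)} = 22^{2} \cdot 96 - -12 = 484 \cdot 96 + 12 = 46464 + 12 = 46476$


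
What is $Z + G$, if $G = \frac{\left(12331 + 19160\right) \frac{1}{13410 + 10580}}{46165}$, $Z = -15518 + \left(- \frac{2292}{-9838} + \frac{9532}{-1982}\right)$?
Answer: $- \frac{83802575819382640561}{5398754324197150} \approx -15523.0$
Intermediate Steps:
$Z = - \frac{75668352890}{4874729}$ ($Z = -15518 + \left(\left(-2292\right) \left(- \frac{1}{9838}\right) + 9532 \left(- \frac{1}{1982}\right)\right) = -15518 + \left(\frac{1146}{4919} - \frac{4766}{991}\right) = -15518 - \frac{22308268}{4874729} = - \frac{75668352890}{4874729} \approx -15523.0$)
$G = \frac{31491}{1107498350}$ ($G = \frac{31491}{23990} \cdot \frac{1}{46165} = \frac{31491}{1107498350} \approx 2.8434 \cdot 10^{-5}$)
$Z + G = - \frac{75668352890}{4874729} + \frac{31491}{1107498350} = - \frac{83802575819382640561}{5398754324197150}$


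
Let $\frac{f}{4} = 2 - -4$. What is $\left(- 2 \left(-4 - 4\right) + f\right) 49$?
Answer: $1960$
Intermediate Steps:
$f = 24$ ($f = 4 \left(2 - -4\right) = 4 \left(2 + 4\right) = 4 \cdot 6 = 24$)
$\left(- 2 \left(-4 - 4\right) + f\right) 49 = \left(- 2 \left(-4 - 4\right) + 24\right) 49 = \left(\left(-2\right) \left(-8\right) + 24\right) 49 = \left(16 + 24\right) 49 = 40 \cdot 49 = 1960$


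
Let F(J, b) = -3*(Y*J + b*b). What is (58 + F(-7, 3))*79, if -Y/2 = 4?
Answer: -10823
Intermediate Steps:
Y = -8 (Y = -2*4 = -8)
F(J, b) = -3*b² + 24*J (F(J, b) = -3*(-8*J + b*b) = -3*(-8*J + b²) = -3*(b² - 8*J) = -3*b² + 24*J)
(58 + F(-7, 3))*79 = (58 + (-3*3² + 24*(-7)))*79 = (58 + (-3*9 - 168))*79 = (58 + (-27 - 168))*79 = (58 - 195)*79 = -137*79 = -10823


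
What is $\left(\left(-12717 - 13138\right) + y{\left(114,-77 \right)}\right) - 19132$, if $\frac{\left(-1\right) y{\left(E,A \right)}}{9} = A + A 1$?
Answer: $-43601$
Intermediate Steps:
$y{\left(E,A \right)} = - 18 A$ ($y{\left(E,A \right)} = - 9 \left(A + A 1\right) = - 9 \left(A + A\right) = - 9 \cdot 2 A = - 18 A$)
$\left(\left(-12717 - 13138\right) + y{\left(114,-77 \right)}\right) - 19132 = \left(\left(-12717 - 13138\right) - -1386\right) - 19132 = \left(\left(-12717 - 13138\right) + 1386\right) - 19132 = \left(-25855 + 1386\right) - 19132 = -24469 - 19132 = -43601$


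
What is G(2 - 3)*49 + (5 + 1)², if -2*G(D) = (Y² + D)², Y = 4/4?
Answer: 36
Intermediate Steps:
Y = 1 (Y = 4*(¼) = 1)
G(D) = -(1 + D)²/2 (G(D) = -(1² + D)²/2 = -(1 + D)²/2)
G(2 - 3)*49 + (5 + 1)² = -(1 + (2 - 3))²/2*49 + (5 + 1)² = -(1 - 1)²/2*49 + 6² = -½*0²*49 + 36 = -½*0*49 + 36 = 0*49 + 36 = 0 + 36 = 36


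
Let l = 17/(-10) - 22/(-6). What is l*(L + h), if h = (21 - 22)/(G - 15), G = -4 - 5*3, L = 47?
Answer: 31447/340 ≈ 92.491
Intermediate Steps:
G = -19 (G = -4 - 15 = -19)
h = 1/34 (h = (21 - 22)/(-19 - 15) = -1/(-34) = -1*(-1/34) = 1/34 ≈ 0.029412)
l = 59/30 (l = 17*(-⅒) - 22*(-⅙) = -17/10 + 11/3 = 59/30 ≈ 1.9667)
l*(L + h) = 59*(47 + 1/34)/30 = (59/30)*(1599/34) = 31447/340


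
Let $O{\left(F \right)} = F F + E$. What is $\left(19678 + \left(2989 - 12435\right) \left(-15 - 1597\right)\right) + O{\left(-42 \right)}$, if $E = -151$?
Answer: $15248243$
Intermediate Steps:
$O{\left(F \right)} = -151 + F^{2}$ ($O{\left(F \right)} = F F - 151 = F^{2} - 151 = -151 + F^{2}$)
$\left(19678 + \left(2989 - 12435\right) \left(-15 - 1597\right)\right) + O{\left(-42 \right)} = \left(19678 + \left(2989 - 12435\right) \left(-15 - 1597\right)\right) - \left(151 - \left(-42\right)^{2}\right) = \left(19678 - -15226952\right) + \left(-151 + 1764\right) = \left(19678 + 15226952\right) + 1613 = 15246630 + 1613 = 15248243$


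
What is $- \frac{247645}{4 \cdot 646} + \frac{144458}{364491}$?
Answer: $- \frac{89891094223}{941844744} \approx -95.442$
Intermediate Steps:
$- \frac{247645}{4 \cdot 646} + \frac{144458}{364491} = - \frac{247645}{2584} + 144458 \cdot \frac{1}{364491} = \left(-247645\right) \frac{1}{2584} + \frac{144458}{364491} = - \frac{247645}{2584} + \frac{144458}{364491} = - \frac{89891094223}{941844744}$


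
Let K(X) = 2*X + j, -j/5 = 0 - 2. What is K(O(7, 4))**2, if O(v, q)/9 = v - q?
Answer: 4096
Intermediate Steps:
j = 10 (j = -5*(0 - 2) = -5*(-2) = 10)
O(v, q) = -9*q + 9*v (O(v, q) = 9*(v - q) = -9*q + 9*v)
K(X) = 10 + 2*X (K(X) = 2*X + 10 = 10 + 2*X)
K(O(7, 4))**2 = (10 + 2*(-9*4 + 9*7))**2 = (10 + 2*(-36 + 63))**2 = (10 + 2*27)**2 = (10 + 54)**2 = 64**2 = 4096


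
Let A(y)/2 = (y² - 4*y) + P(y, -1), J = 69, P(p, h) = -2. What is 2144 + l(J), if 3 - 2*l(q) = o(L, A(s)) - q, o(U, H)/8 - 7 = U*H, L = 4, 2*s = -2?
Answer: 2056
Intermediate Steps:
s = -1 (s = (½)*(-2) = -1)
A(y) = -4 - 8*y + 2*y² (A(y) = 2*((y² - 4*y) - 2) = 2*(-2 + y² - 4*y) = -4 - 8*y + 2*y²)
o(U, H) = 56 + 8*H*U (o(U, H) = 56 + 8*(U*H) = 56 + 8*(H*U) = 56 + 8*H*U)
l(q) = -245/2 + q/2 (l(q) = 3/2 - ((56 + 8*(-4 - 8*(-1) + 2*(-1)²)*4) - q)/2 = 3/2 - ((56 + 8*(-4 + 8 + 2*1)*4) - q)/2 = 3/2 - ((56 + 8*(-4 + 8 + 2)*4) - q)/2 = 3/2 - ((56 + 8*6*4) - q)/2 = 3/2 - ((56 + 192) - q)/2 = 3/2 - (248 - q)/2 = 3/2 + (-124 + q/2) = -245/2 + q/2)
2144 + l(J) = 2144 + (-245/2 + (½)*69) = 2144 + (-245/2 + 69/2) = 2144 - 88 = 2056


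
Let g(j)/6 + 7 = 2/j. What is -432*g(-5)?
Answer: 95904/5 ≈ 19181.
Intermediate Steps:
g(j) = -42 + 12/j (g(j) = -42 + 6*(2/j) = -42 + 12/j)
-432*g(-5) = -432*(-42 + 12/(-5)) = -432*(-42 + 12*(-⅕)) = -432*(-42 - 12/5) = -432*(-222/5) = 95904/5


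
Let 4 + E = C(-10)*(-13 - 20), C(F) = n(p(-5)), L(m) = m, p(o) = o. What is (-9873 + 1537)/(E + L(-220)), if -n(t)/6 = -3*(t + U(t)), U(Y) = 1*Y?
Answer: -2084/1429 ≈ -1.4584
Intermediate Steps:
U(Y) = Y
n(t) = 36*t (n(t) = -(-18)*(t + t) = -(-18)*2*t = -(-36)*t = 36*t)
C(F) = -180 (C(F) = 36*(-5) = -180)
E = 5936 (E = -4 - 180*(-13 - 20) = -4 - 180*(-33) = -4 + 5940 = 5936)
(-9873 + 1537)/(E + L(-220)) = (-9873 + 1537)/(5936 - 220) = -8336/5716 = -8336*1/5716 = -2084/1429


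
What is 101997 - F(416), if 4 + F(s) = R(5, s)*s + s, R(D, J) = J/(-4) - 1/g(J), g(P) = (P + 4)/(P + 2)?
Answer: 15252617/105 ≈ 1.4526e+5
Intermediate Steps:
g(P) = (4 + P)/(2 + P)
R(D, J) = -J/4 - (2 + J)/(4 + J) (R(D, J) = J/(-4) - 1/((4 + J)/(2 + J)) = J*(-¼) - (2 + J)/(4 + J) = -J/4 - (2 + J)/(4 + J))
F(s) = -4 + s + s*(-8 - s² - 8*s)/(4*(4 + s)) (F(s) = -4 + (((-8 - s² - 8*s)/(4*(4 + s)))*s + s) = -4 + (s*(-8 - s² - 8*s)/(4*(4 + s)) + s) = -4 + (s + s*(-8 - s² - 8*s)/(4*(4 + s))) = -4 + s + s*(-8 - s² - 8*s)/(4*(4 + s)))
101997 - F(416) = 101997 - (-16 - 1*416² - 2*416 - ¼*416³)/(4 + 416) = 101997 - (-16 - 1*173056 - 832 - ¼*71991296)/420 = 101997 - (-16 - 173056 - 832 - 17997824)/420 = 101997 - (-18171728)/420 = 101997 - 1*(-4542932/105) = 101997 + 4542932/105 = 15252617/105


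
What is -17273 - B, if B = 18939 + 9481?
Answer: -45693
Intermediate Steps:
B = 28420
-17273 - B = -17273 - 1*28420 = -17273 - 28420 = -45693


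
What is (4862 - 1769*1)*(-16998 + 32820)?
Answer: 48937446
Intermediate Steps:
(4862 - 1769*1)*(-16998 + 32820) = (4862 - 1769)*15822 = 3093*15822 = 48937446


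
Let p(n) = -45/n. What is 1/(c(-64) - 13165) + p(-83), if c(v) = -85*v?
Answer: 347542/641175 ≈ 0.54204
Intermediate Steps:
1/(c(-64) - 13165) + p(-83) = 1/(-85*(-64) - 13165) - 45/(-83) = 1/(5440 - 13165) - 45*(-1/83) = 1/(-7725) + 45/83 = -1/7725 + 45/83 = 347542/641175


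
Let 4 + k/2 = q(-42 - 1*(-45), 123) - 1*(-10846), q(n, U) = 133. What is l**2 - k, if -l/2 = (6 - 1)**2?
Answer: -19450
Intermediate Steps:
l = -50 (l = -2*(6 - 1)**2 = -2*5**2 = -2*25 = -50)
k = 21950 (k = -8 + 2*(133 - 1*(-10846)) = -8 + 2*(133 + 10846) = -8 + 2*10979 = -8 + 21958 = 21950)
l**2 - k = (-50)**2 - 1*21950 = 2500 - 21950 = -19450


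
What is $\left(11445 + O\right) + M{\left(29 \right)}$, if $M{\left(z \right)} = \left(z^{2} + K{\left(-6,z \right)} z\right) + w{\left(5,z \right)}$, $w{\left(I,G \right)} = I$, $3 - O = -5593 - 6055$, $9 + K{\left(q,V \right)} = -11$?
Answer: $23362$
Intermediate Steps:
$K{\left(q,V \right)} = -20$ ($K{\left(q,V \right)} = -9 - 11 = -20$)
$O = 11651$ ($O = 3 - \left(-5593 - 6055\right) = 3 - -11648 = 3 + 11648 = 11651$)
$M{\left(z \right)} = 5 + z^{2} - 20 z$ ($M{\left(z \right)} = \left(z^{2} - 20 z\right) + 5 = 5 + z^{2} - 20 z$)
$\left(11445 + O\right) + M{\left(29 \right)} = \left(11445 + 11651\right) + \left(5 + 29^{2} - 580\right) = 23096 + \left(5 + 841 - 580\right) = 23096 + 266 = 23362$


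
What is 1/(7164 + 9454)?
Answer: 1/16618 ≈ 6.0176e-5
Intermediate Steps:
1/(7164 + 9454) = 1/16618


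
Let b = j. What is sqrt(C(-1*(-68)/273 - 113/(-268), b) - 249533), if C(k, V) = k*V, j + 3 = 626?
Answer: I*sqrt(6803602457847)/5226 ≈ 499.11*I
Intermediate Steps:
j = 623 (j = -3 + 626 = 623)
b = 623
C(k, V) = V*k
sqrt(C(-1*(-68)/273 - 113/(-268), b) - 249533) = sqrt(623*(-1*(-68)/273 - 113/(-268)) - 249533) = sqrt(623*(68*(1/273) - 113*(-1/268)) - 249533) = sqrt(623*(68/273 + 113/268) - 249533) = sqrt(623*(49073/73164) - 249533) = sqrt(4367497/10452 - 249533) = sqrt(-2603751419/10452) = I*sqrt(6803602457847)/5226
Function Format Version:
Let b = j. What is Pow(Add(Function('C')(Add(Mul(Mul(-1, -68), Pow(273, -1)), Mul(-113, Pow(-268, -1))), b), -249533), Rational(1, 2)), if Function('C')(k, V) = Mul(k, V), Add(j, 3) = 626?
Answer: Mul(Rational(1, 5226), I, Pow(6803602457847, Rational(1, 2))) ≈ Mul(499.11, I)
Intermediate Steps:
j = 623 (j = Add(-3, 626) = 623)
b = 623
Function('C')(k, V) = Mul(V, k)
Pow(Add(Function('C')(Add(Mul(Mul(-1, -68), Pow(273, -1)), Mul(-113, Pow(-268, -1))), b), -249533), Rational(1, 2)) = Pow(Add(Mul(623, Add(Mul(Mul(-1, -68), Pow(273, -1)), Mul(-113, Pow(-268, -1)))), -249533), Rational(1, 2)) = Pow(Add(Mul(623, Add(Mul(68, Rational(1, 273)), Mul(-113, Rational(-1, 268)))), -249533), Rational(1, 2)) = Pow(Add(Mul(623, Add(Rational(68, 273), Rational(113, 268))), -249533), Rational(1, 2)) = Pow(Add(Mul(623, Rational(49073, 73164)), -249533), Rational(1, 2)) = Pow(Add(Rational(4367497, 10452), -249533), Rational(1, 2)) = Pow(Rational(-2603751419, 10452), Rational(1, 2)) = Mul(Rational(1, 5226), I, Pow(6803602457847, Rational(1, 2)))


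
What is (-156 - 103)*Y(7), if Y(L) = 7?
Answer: -1813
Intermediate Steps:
(-156 - 103)*Y(7) = (-156 - 103)*7 = -259*7 = -1813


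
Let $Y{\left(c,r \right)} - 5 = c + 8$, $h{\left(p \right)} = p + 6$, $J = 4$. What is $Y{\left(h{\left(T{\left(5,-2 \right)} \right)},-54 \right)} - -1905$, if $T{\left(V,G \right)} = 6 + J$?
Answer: $1934$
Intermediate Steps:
$T{\left(V,G \right)} = 10$ ($T{\left(V,G \right)} = 6 + 4 = 10$)
$h{\left(p \right)} = 6 + p$
$Y{\left(c,r \right)} = 13 + c$ ($Y{\left(c,r \right)} = 5 + \left(c + 8\right) = 5 + \left(8 + c\right) = 13 + c$)
$Y{\left(h{\left(T{\left(5,-2 \right)} \right)},-54 \right)} - -1905 = \left(13 + \left(6 + 10\right)\right) - -1905 = \left(13 + 16\right) + 1905 = 29 + 1905 = 1934$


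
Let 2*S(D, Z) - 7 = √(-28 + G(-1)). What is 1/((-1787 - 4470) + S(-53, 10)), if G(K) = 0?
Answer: -25014/156425077 - 4*I*√7/156425077 ≈ -0.00015991 - 6.7655e-8*I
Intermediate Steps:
S(D, Z) = 7/2 + I*√7 (S(D, Z) = 7/2 + √(-28 + 0)/2 = 7/2 + √(-28)/2 = 7/2 + (2*I*√7)/2 = 7/2 + I*√7)
1/((-1787 - 4470) + S(-53, 10)) = 1/((-1787 - 4470) + (7/2 + I*√7)) = 1/(-6257 + (7/2 + I*√7)) = 1/(-12507/2 + I*√7)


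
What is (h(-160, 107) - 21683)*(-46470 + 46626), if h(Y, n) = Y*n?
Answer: -6053268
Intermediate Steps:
(h(-160, 107) - 21683)*(-46470 + 46626) = (-160*107 - 21683)*(-46470 + 46626) = (-17120 - 21683)*156 = -38803*156 = -6053268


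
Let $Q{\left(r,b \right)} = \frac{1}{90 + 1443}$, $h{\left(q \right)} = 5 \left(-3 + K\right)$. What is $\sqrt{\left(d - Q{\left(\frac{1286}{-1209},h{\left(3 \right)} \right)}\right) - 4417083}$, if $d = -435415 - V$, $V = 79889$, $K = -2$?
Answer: $\frac{2 i \sqrt{2897887108494}}{1533} \approx 2220.9 i$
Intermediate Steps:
$d = -515304$ ($d = -435415 - 79889 = -515304$)
$h{\left(q \right)} = -25$ ($h{\left(q \right)} = 5 \left(-3 - 2\right) = 5 \left(-5\right) = -25$)
$Q{\left(r,b \right)} = \frac{1}{1533}$
$\sqrt{\left(d - Q{\left(\frac{1286}{-1209},h{\left(3 \right)} \right)}\right) - 4417083} = \sqrt{\left(-515304 - \frac{1}{1533}\right) - 4417083} = \sqrt{- \frac{789961033}{1533} - 4417083} = \sqrt{- \frac{7561349272}{1533}} = \frac{2 i \sqrt{2897887108494}}{1533}$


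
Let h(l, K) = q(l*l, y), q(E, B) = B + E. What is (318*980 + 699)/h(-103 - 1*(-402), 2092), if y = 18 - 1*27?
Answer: 312339/89392 ≈ 3.4940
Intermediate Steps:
y = -9 (y = 18 - 27 = -9)
h(l, K) = -9 + l² (h(l, K) = -9 + l*l = -9 + l²)
(318*980 + 699)/h(-103 - 1*(-402), 2092) = (318*980 + 699)/(-9 + (-103 - 1*(-402))²) = (311640 + 699)/(-9 + (-103 + 402)²) = 312339/(-9 + 299²) = 312339/(-9 + 89401) = 312339/89392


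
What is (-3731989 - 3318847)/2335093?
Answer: -7050836/2335093 ≈ -3.0195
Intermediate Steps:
(-3731989 - 3318847)/2335093 = -7050836*1/2335093 = -7050836/2335093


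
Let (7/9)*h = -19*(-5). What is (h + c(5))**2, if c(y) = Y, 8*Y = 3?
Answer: 47073321/3136 ≈ 15011.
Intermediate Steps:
Y = 3/8 (Y = (1/8)*3 = 3/8 ≈ 0.37500)
h = 855/7 (h = 9*(-19*(-5))/7 = (9/7)*95 = 855/7 ≈ 122.14)
c(y) = 3/8
(h + c(5))**2 = (855/7 + 3/8)**2 = (6861/56)**2 = 47073321/3136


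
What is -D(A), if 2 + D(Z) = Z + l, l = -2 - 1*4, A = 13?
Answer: -5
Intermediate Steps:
l = -6 (l = -2 - 4 = -6)
D(Z) = -8 + Z (D(Z) = -2 + (Z - 6) = -2 + (-6 + Z) = -8 + Z)
-D(A) = -(-8 + 13) = -1*5 = -5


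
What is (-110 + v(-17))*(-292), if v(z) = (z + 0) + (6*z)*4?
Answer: 156220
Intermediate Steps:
v(z) = 25*z (v(z) = z + 24*z = 25*z)
(-110 + v(-17))*(-292) = (-110 + 25*(-17))*(-292) = (-110 - 425)*(-292) = -535*(-292) = 156220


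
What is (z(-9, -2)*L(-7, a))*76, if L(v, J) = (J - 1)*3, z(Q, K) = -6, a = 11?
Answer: -13680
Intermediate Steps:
L(v, J) = -3 + 3*J (L(v, J) = (-1 + J)*3 = -3 + 3*J)
(z(-9, -2)*L(-7, a))*76 = -6*(-3 + 3*11)*76 = -6*(-3 + 33)*76 = -6*30*76 = -180*76 = -13680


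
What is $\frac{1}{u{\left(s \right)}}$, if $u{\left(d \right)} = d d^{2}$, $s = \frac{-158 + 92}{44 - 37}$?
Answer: $- \frac{343}{287496} \approx -0.0011931$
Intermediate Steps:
$s = - \frac{66}{7} \approx -9.4286$
$u{\left(d \right)} = d^{3}$
$\frac{1}{u{\left(s \right)}} = \frac{1}{\left(- \frac{66}{7}\right)^{3}} = \frac{1}{- \frac{287496}{343}} = - \frac{343}{287496}$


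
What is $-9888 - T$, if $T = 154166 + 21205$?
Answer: $-185259$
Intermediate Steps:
$T = 175371$
$-9888 - T = -9888 - 175371 = -185259$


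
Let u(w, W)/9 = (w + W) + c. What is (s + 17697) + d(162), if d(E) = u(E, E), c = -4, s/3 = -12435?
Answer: -16728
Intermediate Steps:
s = -37305 (s = 3*(-12435) = -37305)
u(w, W) = -36 + 9*W + 9*w (u(w, W) = 9*((w + W) - 4) = 9*((W + w) - 4) = 9*(-4 + W + w) = -36 + 9*W + 9*w)
d(E) = -36 + 18*E (d(E) = -36 + 9*E + 9*E = -36 + 18*E)
(s + 17697) + d(162) = (-37305 + 17697) + (-36 + 18*162) = -19608 + (-36 + 2916) = -19608 + 2880 = -16728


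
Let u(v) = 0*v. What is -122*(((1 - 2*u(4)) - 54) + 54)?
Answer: -122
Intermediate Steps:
u(v) = 0
-122*(((1 - 2*u(4)) - 54) + 54) = -122*(((1 - 2*0) - 54) + 54) = -122*(((1 + 0) - 54) + 54) = -122*((1 - 54) + 54) = -122*(-53 + 54) = -122*1 = -122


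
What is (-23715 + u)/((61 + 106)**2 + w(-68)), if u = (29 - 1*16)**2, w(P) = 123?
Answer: -11773/14006 ≈ -0.84057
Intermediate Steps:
u = 169 (u = (29 - 16)**2 = 13**2 = 169)
(-23715 + u)/((61 + 106)**2 + w(-68)) = (-23715 + 169)/((61 + 106)**2 + 123) = -23546/(167**2 + 123) = -23546/(27889 + 123) = -23546/28012 = -23546*1/28012 = -11773/14006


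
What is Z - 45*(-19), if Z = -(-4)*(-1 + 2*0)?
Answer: 851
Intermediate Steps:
Z = -4 (Z = -(-4)*(-1 + 0) = -(-4)*(-1) = -2*2 = -4)
Z - 45*(-19) = -4 - 45*(-19) = -4 + 855 = 851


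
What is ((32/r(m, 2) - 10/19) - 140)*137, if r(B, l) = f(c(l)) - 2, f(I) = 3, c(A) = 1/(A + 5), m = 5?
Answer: -282494/19 ≈ -14868.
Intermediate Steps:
c(A) = 1/(5 + A)
r(B, l) = 1 (r(B, l) = 3 - 2 = 1)
((32/r(m, 2) - 10/19) - 140)*137 = ((32/1 - 10/19) - 140)*137 = ((32*1 - 10*1/19) - 140)*137 = ((32 - 10/19) - 140)*137 = (598/19 - 140)*137 = -2062/19*137 = -282494/19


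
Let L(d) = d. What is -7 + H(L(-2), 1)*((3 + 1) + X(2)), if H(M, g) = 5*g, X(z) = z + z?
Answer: 33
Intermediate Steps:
X(z) = 2*z
-7 + H(L(-2), 1)*((3 + 1) + X(2)) = -7 + (5*1)*((3 + 1) + 2*2) = -7 + 5*(4 + 4) = -7 + 5*8 = -7 + 40 = 33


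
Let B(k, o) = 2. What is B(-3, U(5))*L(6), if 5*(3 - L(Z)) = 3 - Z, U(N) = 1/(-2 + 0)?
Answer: 36/5 ≈ 7.2000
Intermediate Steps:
U(N) = -½ (U(N) = 1/(-2) = -½)
L(Z) = 12/5 + Z/5 (L(Z) = 3 - (3 - Z)/5 = 3 + (-⅗ + Z/5) = 12/5 + Z/5)
B(-3, U(5))*L(6) = 2*(12/5 + (⅕)*6) = 2*(12/5 + 6/5) = 2*(18/5) = 36/5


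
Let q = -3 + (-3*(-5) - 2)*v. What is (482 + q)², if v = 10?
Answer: 370881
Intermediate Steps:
q = 127 (q = -3 + (-3*(-5) - 2)*10 = -3 + (15 - 2)*10 = -3 + 13*10 = -3 + 130 = 127)
(482 + q)² = (482 + 127)² = 609² = 370881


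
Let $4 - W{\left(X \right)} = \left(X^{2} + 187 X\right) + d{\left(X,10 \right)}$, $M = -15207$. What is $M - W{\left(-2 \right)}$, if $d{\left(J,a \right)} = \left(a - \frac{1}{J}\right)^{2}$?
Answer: $- \frac{61883}{4} \approx -15471.0$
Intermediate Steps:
$W{\left(X \right)} = 4 - X^{2} - 187 X - \frac{\left(-1 + 10 X\right)^{2}}{X^{2}}$ ($W{\left(X \right)} = 4 - \left(\left(X^{2} + 187 X\right) + \frac{\left(-1 + X 10\right)^{2}}{X^{2}}\right) = 4 - \left(\left(X^{2} + 187 X\right) + \frac{\left(-1 + 10 X\right)^{2}}{X^{2}}\right) = 4 - \left(X^{2} + 187 X + \frac{\left(-1 + 10 X\right)^{2}}{X^{2}}\right) = 4 - X^{2} - 187 X - \frac{\left(-1 + 10 X\right)^{2}}{X^{2}}$)
$M - W{\left(-2 \right)} = -15207 - \left(4 - \left(-2\right)^{2} - -374 - \frac{\left(-1 + 10 \left(-2\right)\right)^{2}}{4}\right) = -15207 - \left(4 - 4 + 374 - \frac{\left(-1 - 20\right)^{2}}{4}\right) = -15207 - \left(4 - 4 + 374 - \frac{\left(-21\right)^{2}}{4}\right) = -15207 - \left(4 - 4 + 374 - \frac{1}{4} \cdot 441\right) = -15207 - \left(4 - 4 + 374 - \frac{441}{4}\right) = -15207 - \frac{1055}{4} = - \frac{61883}{4}$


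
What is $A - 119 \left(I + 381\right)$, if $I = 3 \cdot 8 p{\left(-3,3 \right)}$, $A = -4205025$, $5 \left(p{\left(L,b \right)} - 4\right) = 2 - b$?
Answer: $- \frac{21306084}{5} \approx -4.2612 \cdot 10^{6}$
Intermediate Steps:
$p{\left(L,b \right)} = \frac{22}{5} - \frac{b}{5}$ ($p{\left(L,b \right)} = 4 + \frac{2 - b}{5} = 4 - \left(- \frac{2}{5} + \frac{b}{5}\right) = \frac{22}{5} - \frac{b}{5}$)
$I = \frac{456}{5}$ ($I = 3 \cdot 8 \left(\frac{22}{5} - \frac{3}{5}\right) = 24 \left(\frac{22}{5} - \frac{3}{5}\right) = 24 \cdot \frac{19}{5} = \frac{456}{5} \approx 91.2$)
$A - 119 \left(I + 381\right) = -4205025 - 119 \left(\frac{456}{5} + 381\right) = -4205025 - \frac{280959}{5} = - \frac{21306084}{5}$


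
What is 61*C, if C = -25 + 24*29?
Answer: 40931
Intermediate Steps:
C = 671 (C = -25 + 696 = 671)
61*C = 61*671 = 40931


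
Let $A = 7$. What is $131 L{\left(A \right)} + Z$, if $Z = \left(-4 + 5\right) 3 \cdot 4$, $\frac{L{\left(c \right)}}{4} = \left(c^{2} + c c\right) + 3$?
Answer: $52936$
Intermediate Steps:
$L{\left(c \right)} = 12 + 8 c^{2}$ ($L{\left(c \right)} = 4 \left(\left(c^{2} + c c\right) + 3\right) = 4 \left(\left(c^{2} + c^{2}\right) + 3\right) = 4 \left(2 c^{2} + 3\right) = 4 \left(3 + 2 c^{2}\right) = 12 + 8 c^{2}$)
$Z = 12$ ($Z = 1 \cdot 3 \cdot 4 = 3 \cdot 4 = 12$)
$131 L{\left(A \right)} + Z = 131 \left(12 + 8 \cdot 7^{2}\right) + 12 = 131 \left(12 + 8 \cdot 49\right) + 12 = 131 \left(12 + 392\right) + 12 = 131 \cdot 404 + 12 = 52924 + 12 = 52936$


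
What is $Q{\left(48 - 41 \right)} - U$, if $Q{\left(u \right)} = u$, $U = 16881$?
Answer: $-16874$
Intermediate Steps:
$Q{\left(48 - 41 \right)} - U = \left(48 - 41\right) - 16881 = 7 - 16881 = -16874$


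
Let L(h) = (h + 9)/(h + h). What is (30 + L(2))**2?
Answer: 17161/16 ≈ 1072.6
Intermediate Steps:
L(h) = (9 + h)/(2*h) (L(h) = (9 + h)/((2*h)) = (9 + h)*(1/(2*h)) = (9 + h)/(2*h))
(30 + L(2))**2 = (30 + (1/2)*(9 + 2)/2)**2 = (30 + (1/2)*(1/2)*11)**2 = (30 + 11/4)**2 = (131/4)**2 = 17161/16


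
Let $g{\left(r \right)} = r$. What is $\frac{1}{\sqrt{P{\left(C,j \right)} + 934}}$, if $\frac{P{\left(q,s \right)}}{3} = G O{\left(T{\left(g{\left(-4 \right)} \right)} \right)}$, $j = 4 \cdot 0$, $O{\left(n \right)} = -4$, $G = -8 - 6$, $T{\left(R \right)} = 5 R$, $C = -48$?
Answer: $\frac{\sqrt{1102}}{1102} \approx 0.030124$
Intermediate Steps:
$G = -14$ ($G = -8 - 6 = -14$)
$j = 0$
$P{\left(q,s \right)} = 168$ ($P{\left(q,s \right)} = 3 \left(\left(-14\right) \left(-4\right)\right) = 3 \cdot 56 = 168$)
$\frac{1}{\sqrt{P{\left(C,j \right)} + 934}} = \frac{1}{\sqrt{168 + 934}} = \frac{1}{\sqrt{1102}} = \frac{\sqrt{1102}}{1102}$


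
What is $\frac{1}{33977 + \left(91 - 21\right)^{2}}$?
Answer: $\frac{1}{38877} \approx 2.5722 \cdot 10^{-5}$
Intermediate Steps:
$\frac{1}{33977 + \left(91 - 21\right)^{2}} = \frac{1}{33977 + 70^{2}} = \frac{1}{33977 + 4900} = \frac{1}{38877}$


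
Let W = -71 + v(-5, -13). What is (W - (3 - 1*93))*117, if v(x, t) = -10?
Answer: 1053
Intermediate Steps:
W = -81 (W = -71 - 10 = -81)
(W - (3 - 1*93))*117 = (-81 - (3 - 1*93))*117 = (-81 - (3 - 93))*117 = (-81 - 1*(-90))*117 = (-81 + 90)*117 = 9*117 = 1053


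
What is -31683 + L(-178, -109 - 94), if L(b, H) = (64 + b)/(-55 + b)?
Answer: -7382025/233 ≈ -31683.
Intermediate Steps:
L(b, H) = (64 + b)/(-55 + b)
-31683 + L(-178, -109 - 94) = -31683 + (64 - 178)/(-55 - 178) = -31683 - 114/(-233) = -31683 - 1/233*(-114) = -31683 + 114/233 = -7382025/233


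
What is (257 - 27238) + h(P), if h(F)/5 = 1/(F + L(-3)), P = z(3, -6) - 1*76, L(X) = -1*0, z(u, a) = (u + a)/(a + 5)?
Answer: -1969618/73 ≈ -26981.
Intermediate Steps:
z(u, a) = (a + u)/(5 + a)
L(X) = 0
P = -73 (P = (-6 + 3)/(5 - 6) - 1*76 = -3/(-1) - 76 = -1*(-3) - 76 = 3 - 76 = -73)
h(F) = 5/F (h(F) = 5/(F + 0) = 5/F)
(257 - 27238) + h(P) = (257 - 27238) + 5/(-73) = -26981 + 5*(-1/73) = -26981 - 5/73 = -1969618/73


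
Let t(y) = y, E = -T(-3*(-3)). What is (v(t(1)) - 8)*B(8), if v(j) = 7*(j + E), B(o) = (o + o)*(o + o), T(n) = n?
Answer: -16384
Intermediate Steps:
E = -9 (E = -(-3)*(-3) = -1*9 = -9)
B(o) = 4*o**2 (B(o) = (2*o)*(2*o) = 4*o**2)
v(j) = -63 + 7*j (v(j) = 7*(j - 9) = 7*(-9 + j) = -63 + 7*j)
(v(t(1)) - 8)*B(8) = ((-63 + 7*1) - 8)*(4*8**2) = ((-63 + 7) - 8)*(4*64) = (-56 - 8)*256 = -64*256 = -16384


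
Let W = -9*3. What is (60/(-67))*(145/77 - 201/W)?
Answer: -129280/15477 ≈ -8.3530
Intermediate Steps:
W = -27
(60/(-67))*(145/77 - 201/W) = (60/(-67))*(145/77 - 201/(-27)) = (60*(-1/67))*(145*(1/77) - 201*(-1/27)) = -60*(145/77 + 67/9)/67 = -60/67*6464/693 = -129280/15477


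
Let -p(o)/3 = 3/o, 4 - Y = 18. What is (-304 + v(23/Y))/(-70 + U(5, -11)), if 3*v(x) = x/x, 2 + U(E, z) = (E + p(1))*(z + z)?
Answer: -911/48 ≈ -18.979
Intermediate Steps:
Y = -14 (Y = 4 - 1*18 = 4 - 18 = -14)
p(o) = -9/o
U(E, z) = -2 + 2*z*(-9 + E) (U(E, z) = -2 + (E - 9/1)*(z + z) = -2 + (E - 9*1)*(2*z) = -2 + (E - 9)*(2*z) = -2 + (-9 + E)*(2*z) = -2 + 2*z*(-9 + E))
v(x) = 1/3 (v(x) = (x/x)/3 = (1/3)*1 = 1/3)
(-304 + v(23/Y))/(-70 + U(5, -11)) = (-304 + 1/3)/(-70 + (-2 - 18*(-11) + 2*5*(-11))) = -911/(3*(-70 + (-2 + 198 - 110))) = -911/(3*(-70 + 86)) = -911/3/16 = -911/3*1/16 = -911/48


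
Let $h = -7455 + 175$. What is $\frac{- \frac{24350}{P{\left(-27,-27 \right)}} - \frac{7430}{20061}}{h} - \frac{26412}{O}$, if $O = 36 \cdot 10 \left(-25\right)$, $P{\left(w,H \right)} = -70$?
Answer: $\frac{99304789}{34398000} \approx 2.8869$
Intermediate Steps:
$h = -7280$
$O = -9000$ ($O = 360 \left(-25\right) = -9000$)
$\frac{- \frac{24350}{P{\left(-27,-27 \right)}} - \frac{7430}{20061}}{h} - \frac{26412}{O} = \frac{- \frac{24350}{-70} - \frac{7430}{20061}}{-7280} - \frac{26412}{-9000} = \left(\left(-24350\right) \left(- \frac{1}{70}\right) - \frac{10}{27}\right) \left(- \frac{1}{7280}\right) - - \frac{2201}{750} = \left(\frac{2435}{7} - \frac{10}{27}\right) \left(- \frac{1}{7280}\right) + \frac{2201}{750} = \frac{65675}{189} \left(- \frac{1}{7280}\right) + \frac{2201}{750} = - \frac{13135}{275184} + \frac{2201}{750} = \frac{99304789}{34398000}$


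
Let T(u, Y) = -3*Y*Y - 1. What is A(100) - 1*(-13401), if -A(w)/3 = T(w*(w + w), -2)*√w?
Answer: 13791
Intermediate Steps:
T(u, Y) = -1 - 3*Y² (T(u, Y) = -3*Y² - 1 = -1 - 3*Y²)
A(w) = 39*√w (A(w) = -3*(-1 - 3*(-2)²)*√w = -3*(-1 - 3*4)*√w = -3*(-1 - 12)*√w = -(-39)*√w = 39*√w)
A(100) - 1*(-13401) = 39*√100 - 1*(-13401) = 39*10 + 13401 = 390 + 13401 = 13791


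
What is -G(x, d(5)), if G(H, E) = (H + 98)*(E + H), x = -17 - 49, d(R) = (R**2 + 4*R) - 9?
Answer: 960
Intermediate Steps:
d(R) = -9 + R**2 + 4*R
x = -66
G(H, E) = (98 + H)*(E + H)
-G(x, d(5)) = -((-66)**2 + 98*(-9 + 5**2 + 4*5) + 98*(-66) + (-9 + 5**2 + 4*5)*(-66)) = -(4356 + 98*(-9 + 25 + 20) - 6468 + (-9 + 25 + 20)*(-66)) = -(4356 + 98*36 - 6468 + 36*(-66)) = -(4356 + 3528 - 6468 - 2376) = -1*(-960) = 960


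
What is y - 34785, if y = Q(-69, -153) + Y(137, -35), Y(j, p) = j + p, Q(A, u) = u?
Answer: -34836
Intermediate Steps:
y = -51 (y = -153 + (137 - 35) = -153 + 102 = -51)
y - 34785 = -51 - 34785 = -34836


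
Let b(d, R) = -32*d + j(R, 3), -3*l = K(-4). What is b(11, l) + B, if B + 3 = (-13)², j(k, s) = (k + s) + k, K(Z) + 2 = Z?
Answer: -179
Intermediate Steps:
K(Z) = -2 + Z
l = 2 (l = -(-2 - 4)/3 = -⅓*(-6) = 2)
j(k, s) = s + 2*k
b(d, R) = 3 - 32*d + 2*R (b(d, R) = -32*d + (3 + 2*R) = 3 - 32*d + 2*R)
B = 166 (B = -3 + (-13)² = -3 + 169 = 166)
b(11, l) + B = (3 - 32*11 + 2*2) + 166 = (3 - 352 + 4) + 166 = -345 + 166 = -179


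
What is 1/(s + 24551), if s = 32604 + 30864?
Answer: 1/88019 ≈ 1.1361e-5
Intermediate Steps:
s = 63468
1/(s + 24551) = 1/(63468 + 24551) = 1/88019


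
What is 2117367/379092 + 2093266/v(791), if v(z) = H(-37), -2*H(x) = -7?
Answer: 10796568779/18052 ≈ 5.9808e+5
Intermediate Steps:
H(x) = 7/2 (H(x) = -½*(-7) = 7/2)
v(z) = 7/2
2117367/379092 + 2093266/v(791) = 2117367/379092 + 2093266/(7/2) = 2117367*(1/379092) + 2093266*(2/7) = 100827/18052 + 598076 = 10796568779/18052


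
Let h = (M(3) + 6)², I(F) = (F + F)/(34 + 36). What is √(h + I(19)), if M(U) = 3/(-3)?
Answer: √31290/35 ≈ 5.0540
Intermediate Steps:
M(U) = -1 (M(U) = 3*(-⅓) = -1)
I(F) = F/35 (I(F) = (2*F)/70 = (2*F)*(1/70) = F/35)
h = 25 (h = (-1 + 6)² = 5² = 25)
√(h + I(19)) = √(25 + (1/35)*19) = √(25 + 19/35) = √(894/35) = √31290/35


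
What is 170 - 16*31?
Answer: -326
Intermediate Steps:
170 - 16*31 = 170 - 1*496 = 170 - 496 = -326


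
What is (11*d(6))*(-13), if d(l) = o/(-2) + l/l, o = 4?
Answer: 143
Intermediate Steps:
d(l) = -1 (d(l) = 4/(-2) + l/l = 4*(-½) + 1 = -2 + 1 = -1)
(11*d(6))*(-13) = (11*(-1))*(-13) = -11*(-13) = 143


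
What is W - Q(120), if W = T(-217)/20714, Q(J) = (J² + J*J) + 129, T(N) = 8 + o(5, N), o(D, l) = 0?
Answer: -299617649/10357 ≈ -28929.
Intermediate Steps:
T(N) = 8 (T(N) = 8 + 0 = 8)
Q(J) = 129 + 2*J² (Q(J) = (J² + J²) + 129 = 2*J² + 129 = 129 + 2*J²)
W = 4/10357 (W = 8/20714 = 8*(1/20714) = 4/10357 ≈ 0.00038621)
W - Q(120) = 4/10357 - (129 + 2*120²) = 4/10357 - (129 + 2*14400) = 4/10357 - (129 + 28800) = 4/10357 - 1*28929 = 4/10357 - 28929 = -299617649/10357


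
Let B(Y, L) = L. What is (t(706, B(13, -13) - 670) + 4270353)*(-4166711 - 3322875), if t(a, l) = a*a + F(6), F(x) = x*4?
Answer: -35716435081418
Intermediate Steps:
F(x) = 4*x
t(a, l) = 24 + a**2 (t(a, l) = a*a + 4*6 = a**2 + 24 = 24 + a**2)
(t(706, B(13, -13) - 670) + 4270353)*(-4166711 - 3322875) = ((24 + 706**2) + 4270353)*(-4166711 - 3322875) = ((24 + 498436) + 4270353)*(-7489586) = (498460 + 4270353)*(-7489586) = 4768813*(-7489586) = -35716435081418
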